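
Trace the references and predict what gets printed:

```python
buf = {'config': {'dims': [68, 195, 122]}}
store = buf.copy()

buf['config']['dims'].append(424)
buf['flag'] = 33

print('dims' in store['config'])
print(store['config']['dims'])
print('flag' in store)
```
True
[68, 195, 122, 424]
False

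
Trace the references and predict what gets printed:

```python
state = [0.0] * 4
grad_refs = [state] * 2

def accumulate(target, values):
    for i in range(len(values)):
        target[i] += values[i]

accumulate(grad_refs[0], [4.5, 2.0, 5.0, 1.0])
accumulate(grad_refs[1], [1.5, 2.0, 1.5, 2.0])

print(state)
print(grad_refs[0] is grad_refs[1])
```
[6.0, 4.0, 6.5, 3.0]
True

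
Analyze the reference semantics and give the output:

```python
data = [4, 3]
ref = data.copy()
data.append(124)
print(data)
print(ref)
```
[4, 3, 124]
[4, 3]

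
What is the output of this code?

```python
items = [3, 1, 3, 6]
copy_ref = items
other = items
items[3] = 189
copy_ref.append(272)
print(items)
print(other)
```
[3, 1, 3, 189, 272]
[3, 1, 3, 189, 272]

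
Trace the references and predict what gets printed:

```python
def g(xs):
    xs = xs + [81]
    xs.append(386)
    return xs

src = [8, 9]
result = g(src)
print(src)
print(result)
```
[8, 9]
[8, 9, 81, 386]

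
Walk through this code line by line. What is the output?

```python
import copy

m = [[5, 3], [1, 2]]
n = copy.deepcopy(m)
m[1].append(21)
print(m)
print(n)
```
[[5, 3], [1, 2, 21]]
[[5, 3], [1, 2]]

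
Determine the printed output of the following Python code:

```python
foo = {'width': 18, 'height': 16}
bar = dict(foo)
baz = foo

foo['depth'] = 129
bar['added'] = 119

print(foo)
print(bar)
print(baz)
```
{'width': 18, 'height': 16, 'depth': 129}
{'width': 18, 'height': 16, 'added': 119}
{'width': 18, 'height': 16, 'depth': 129}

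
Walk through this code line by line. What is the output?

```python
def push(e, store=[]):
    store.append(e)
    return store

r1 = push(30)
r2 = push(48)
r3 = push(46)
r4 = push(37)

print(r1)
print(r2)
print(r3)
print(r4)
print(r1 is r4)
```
[30, 48, 46, 37]
[30, 48, 46, 37]
[30, 48, 46, 37]
[30, 48, 46, 37]
True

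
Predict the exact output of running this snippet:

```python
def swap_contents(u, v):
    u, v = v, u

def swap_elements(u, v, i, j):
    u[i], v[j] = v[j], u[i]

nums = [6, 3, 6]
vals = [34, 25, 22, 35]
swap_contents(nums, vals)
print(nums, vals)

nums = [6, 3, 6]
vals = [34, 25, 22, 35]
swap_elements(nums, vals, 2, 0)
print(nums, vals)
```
[6, 3, 6] [34, 25, 22, 35]
[6, 3, 34] [6, 25, 22, 35]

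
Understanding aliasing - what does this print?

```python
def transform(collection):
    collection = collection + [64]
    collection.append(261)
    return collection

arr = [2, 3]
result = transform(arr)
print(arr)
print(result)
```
[2, 3]
[2, 3, 64, 261]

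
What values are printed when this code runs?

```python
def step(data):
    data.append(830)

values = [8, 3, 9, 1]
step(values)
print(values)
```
[8, 3, 9, 1, 830]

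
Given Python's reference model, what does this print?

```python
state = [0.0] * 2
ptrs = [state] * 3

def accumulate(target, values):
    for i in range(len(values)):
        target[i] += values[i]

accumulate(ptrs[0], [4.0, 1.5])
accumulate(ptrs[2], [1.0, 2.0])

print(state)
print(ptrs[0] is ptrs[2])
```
[5.0, 3.5]
True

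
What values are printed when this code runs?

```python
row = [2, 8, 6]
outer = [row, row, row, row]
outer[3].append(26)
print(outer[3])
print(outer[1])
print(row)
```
[2, 8, 6, 26]
[2, 8, 6, 26]
[2, 8, 6, 26]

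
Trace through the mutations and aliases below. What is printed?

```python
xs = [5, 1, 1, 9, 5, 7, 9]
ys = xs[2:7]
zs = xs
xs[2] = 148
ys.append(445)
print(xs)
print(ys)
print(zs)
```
[5, 1, 148, 9, 5, 7, 9]
[1, 9, 5, 7, 9, 445]
[5, 1, 148, 9, 5, 7, 9]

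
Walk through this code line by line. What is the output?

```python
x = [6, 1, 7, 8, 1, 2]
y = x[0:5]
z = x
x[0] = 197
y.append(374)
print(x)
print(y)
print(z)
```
[197, 1, 7, 8, 1, 2]
[6, 1, 7, 8, 1, 374]
[197, 1, 7, 8, 1, 2]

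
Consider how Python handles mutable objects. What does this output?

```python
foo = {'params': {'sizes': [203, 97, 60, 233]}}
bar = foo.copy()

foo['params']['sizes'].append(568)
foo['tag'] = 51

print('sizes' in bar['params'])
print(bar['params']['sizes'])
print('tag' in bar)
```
True
[203, 97, 60, 233, 568]
False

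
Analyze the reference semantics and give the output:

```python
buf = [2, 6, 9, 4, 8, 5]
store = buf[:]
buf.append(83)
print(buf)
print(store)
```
[2, 6, 9, 4, 8, 5, 83]
[2, 6, 9, 4, 8, 5]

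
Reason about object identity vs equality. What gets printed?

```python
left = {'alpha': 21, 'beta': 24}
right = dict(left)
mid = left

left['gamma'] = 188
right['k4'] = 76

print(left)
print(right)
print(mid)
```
{'alpha': 21, 'beta': 24, 'gamma': 188}
{'alpha': 21, 'beta': 24, 'k4': 76}
{'alpha': 21, 'beta': 24, 'gamma': 188}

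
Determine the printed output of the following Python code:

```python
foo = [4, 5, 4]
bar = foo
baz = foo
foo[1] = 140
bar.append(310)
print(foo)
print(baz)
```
[4, 140, 4, 310]
[4, 140, 4, 310]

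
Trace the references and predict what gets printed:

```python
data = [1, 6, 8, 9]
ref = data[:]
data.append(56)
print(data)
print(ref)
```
[1, 6, 8, 9, 56]
[1, 6, 8, 9]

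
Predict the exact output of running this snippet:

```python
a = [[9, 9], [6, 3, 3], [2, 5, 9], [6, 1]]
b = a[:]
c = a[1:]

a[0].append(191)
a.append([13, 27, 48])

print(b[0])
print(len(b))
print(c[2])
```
[9, 9, 191]
4
[6, 1]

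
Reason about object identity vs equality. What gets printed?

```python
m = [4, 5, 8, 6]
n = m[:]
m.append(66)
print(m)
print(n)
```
[4, 5, 8, 6, 66]
[4, 5, 8, 6]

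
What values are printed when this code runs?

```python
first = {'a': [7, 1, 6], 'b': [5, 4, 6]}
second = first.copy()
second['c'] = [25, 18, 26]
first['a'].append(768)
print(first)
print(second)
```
{'a': [7, 1, 6, 768], 'b': [5, 4, 6]}
{'a': [7, 1, 6, 768], 'b': [5, 4, 6], 'c': [25, 18, 26]}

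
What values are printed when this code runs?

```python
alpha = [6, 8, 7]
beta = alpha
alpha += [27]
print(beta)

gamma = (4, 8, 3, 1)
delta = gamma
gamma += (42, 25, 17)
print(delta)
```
[6, 8, 7, 27]
(4, 8, 3, 1)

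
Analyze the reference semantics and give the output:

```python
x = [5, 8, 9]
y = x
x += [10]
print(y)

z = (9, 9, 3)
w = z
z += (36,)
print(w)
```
[5, 8, 9, 10]
(9, 9, 3)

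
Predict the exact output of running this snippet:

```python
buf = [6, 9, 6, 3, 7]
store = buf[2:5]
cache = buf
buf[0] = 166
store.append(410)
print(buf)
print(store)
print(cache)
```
[166, 9, 6, 3, 7]
[6, 3, 7, 410]
[166, 9, 6, 3, 7]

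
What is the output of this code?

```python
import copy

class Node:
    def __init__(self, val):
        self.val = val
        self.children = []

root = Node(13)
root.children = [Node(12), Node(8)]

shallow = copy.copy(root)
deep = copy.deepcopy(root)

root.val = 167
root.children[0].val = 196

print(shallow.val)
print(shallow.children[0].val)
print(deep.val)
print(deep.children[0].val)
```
13
196
13
12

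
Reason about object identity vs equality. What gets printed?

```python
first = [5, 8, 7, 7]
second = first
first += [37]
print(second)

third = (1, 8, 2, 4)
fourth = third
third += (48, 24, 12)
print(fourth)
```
[5, 8, 7, 7, 37]
(1, 8, 2, 4)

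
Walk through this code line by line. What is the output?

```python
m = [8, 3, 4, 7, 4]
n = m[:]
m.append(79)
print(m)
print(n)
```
[8, 3, 4, 7, 4, 79]
[8, 3, 4, 7, 4]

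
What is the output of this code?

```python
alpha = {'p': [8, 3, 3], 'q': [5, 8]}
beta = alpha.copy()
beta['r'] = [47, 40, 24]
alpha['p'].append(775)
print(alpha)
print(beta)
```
{'p': [8, 3, 3, 775], 'q': [5, 8]}
{'p': [8, 3, 3, 775], 'q': [5, 8], 'r': [47, 40, 24]}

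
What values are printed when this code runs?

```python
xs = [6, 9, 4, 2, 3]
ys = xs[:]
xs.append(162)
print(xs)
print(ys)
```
[6, 9, 4, 2, 3, 162]
[6, 9, 4, 2, 3]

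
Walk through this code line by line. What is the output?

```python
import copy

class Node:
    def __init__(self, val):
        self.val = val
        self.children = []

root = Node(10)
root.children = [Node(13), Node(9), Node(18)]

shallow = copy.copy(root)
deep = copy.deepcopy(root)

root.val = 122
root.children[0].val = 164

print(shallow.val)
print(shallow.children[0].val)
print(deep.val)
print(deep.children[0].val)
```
10
164
10
13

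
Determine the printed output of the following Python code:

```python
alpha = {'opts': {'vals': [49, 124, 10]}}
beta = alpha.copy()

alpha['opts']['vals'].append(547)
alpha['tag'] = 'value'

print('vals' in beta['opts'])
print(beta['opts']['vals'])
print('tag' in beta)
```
True
[49, 124, 10, 547]
False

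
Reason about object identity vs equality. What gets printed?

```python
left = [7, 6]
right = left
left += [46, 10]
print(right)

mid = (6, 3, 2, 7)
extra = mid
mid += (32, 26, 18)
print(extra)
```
[7, 6, 46, 10]
(6, 3, 2, 7)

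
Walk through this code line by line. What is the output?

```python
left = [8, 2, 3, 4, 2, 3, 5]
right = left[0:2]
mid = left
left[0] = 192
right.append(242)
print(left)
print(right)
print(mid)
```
[192, 2, 3, 4, 2, 3, 5]
[8, 2, 242]
[192, 2, 3, 4, 2, 3, 5]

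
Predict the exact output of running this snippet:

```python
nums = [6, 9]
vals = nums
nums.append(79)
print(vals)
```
[6, 9, 79]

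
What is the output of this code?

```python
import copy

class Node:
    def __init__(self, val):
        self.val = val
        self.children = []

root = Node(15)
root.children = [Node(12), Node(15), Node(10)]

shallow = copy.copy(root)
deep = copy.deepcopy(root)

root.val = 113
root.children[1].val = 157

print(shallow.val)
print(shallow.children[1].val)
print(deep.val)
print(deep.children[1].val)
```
15
157
15
15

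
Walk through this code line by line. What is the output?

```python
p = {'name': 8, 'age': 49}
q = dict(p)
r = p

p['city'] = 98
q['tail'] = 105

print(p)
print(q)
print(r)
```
{'name': 8, 'age': 49, 'city': 98}
{'name': 8, 'age': 49, 'tail': 105}
{'name': 8, 'age': 49, 'city': 98}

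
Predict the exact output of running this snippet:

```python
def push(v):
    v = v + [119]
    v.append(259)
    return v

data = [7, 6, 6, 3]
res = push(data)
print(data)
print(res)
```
[7, 6, 6, 3]
[7, 6, 6, 3, 119, 259]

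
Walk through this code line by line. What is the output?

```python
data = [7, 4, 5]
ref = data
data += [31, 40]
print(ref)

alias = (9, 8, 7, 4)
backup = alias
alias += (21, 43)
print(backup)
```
[7, 4, 5, 31, 40]
(9, 8, 7, 4)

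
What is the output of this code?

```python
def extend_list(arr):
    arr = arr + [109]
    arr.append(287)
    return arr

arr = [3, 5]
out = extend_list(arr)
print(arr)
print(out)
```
[3, 5]
[3, 5, 109, 287]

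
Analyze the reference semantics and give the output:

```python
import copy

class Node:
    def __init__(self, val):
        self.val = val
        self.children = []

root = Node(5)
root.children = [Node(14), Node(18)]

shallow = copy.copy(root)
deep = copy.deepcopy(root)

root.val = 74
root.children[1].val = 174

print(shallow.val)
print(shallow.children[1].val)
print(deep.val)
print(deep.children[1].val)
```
5
174
5
18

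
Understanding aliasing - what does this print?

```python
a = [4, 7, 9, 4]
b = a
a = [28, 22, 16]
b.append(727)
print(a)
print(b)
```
[28, 22, 16]
[4, 7, 9, 4, 727]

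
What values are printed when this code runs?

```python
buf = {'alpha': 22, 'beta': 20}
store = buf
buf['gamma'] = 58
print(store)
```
{'alpha': 22, 'beta': 20, 'gamma': 58}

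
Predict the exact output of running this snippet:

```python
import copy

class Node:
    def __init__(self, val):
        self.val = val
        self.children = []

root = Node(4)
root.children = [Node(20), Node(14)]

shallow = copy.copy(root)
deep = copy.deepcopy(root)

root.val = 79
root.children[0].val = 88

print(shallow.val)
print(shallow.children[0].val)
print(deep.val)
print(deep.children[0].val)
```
4
88
4
20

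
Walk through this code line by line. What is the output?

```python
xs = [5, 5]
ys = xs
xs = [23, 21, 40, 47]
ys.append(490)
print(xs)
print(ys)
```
[23, 21, 40, 47]
[5, 5, 490]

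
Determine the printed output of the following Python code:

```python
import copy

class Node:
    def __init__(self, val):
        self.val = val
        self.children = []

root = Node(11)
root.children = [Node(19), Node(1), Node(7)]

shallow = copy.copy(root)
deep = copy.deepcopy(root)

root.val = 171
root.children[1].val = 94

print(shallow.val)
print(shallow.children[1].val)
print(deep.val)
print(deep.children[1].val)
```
11
94
11
1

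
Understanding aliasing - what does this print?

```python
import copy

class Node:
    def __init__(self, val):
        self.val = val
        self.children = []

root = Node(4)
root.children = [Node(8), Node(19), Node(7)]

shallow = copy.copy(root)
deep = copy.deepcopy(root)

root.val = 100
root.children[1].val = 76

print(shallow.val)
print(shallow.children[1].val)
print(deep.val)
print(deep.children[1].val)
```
4
76
4
19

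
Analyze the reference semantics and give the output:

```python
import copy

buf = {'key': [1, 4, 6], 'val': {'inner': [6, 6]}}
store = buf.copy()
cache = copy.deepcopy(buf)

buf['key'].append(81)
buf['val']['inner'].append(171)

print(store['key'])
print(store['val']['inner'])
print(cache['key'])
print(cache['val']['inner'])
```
[1, 4, 6, 81]
[6, 6, 171]
[1, 4, 6]
[6, 6]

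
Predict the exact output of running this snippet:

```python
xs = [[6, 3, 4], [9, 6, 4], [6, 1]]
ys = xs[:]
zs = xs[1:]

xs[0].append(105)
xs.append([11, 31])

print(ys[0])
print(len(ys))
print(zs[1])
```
[6, 3, 4, 105]
3
[6, 1]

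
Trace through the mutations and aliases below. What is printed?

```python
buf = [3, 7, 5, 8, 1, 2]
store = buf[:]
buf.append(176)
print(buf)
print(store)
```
[3, 7, 5, 8, 1, 2, 176]
[3, 7, 5, 8, 1, 2]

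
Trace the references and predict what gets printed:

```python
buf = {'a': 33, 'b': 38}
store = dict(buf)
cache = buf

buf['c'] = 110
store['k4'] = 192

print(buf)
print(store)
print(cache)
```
{'a': 33, 'b': 38, 'c': 110}
{'a': 33, 'b': 38, 'k4': 192}
{'a': 33, 'b': 38, 'c': 110}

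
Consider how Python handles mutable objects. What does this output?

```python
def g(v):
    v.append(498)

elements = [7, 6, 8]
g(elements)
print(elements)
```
[7, 6, 8, 498]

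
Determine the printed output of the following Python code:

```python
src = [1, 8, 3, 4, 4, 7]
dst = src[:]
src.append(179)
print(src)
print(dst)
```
[1, 8, 3, 4, 4, 7, 179]
[1, 8, 3, 4, 4, 7]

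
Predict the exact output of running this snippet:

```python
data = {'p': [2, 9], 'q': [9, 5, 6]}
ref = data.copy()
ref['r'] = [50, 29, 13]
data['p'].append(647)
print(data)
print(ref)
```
{'p': [2, 9, 647], 'q': [9, 5, 6]}
{'p': [2, 9, 647], 'q': [9, 5, 6], 'r': [50, 29, 13]}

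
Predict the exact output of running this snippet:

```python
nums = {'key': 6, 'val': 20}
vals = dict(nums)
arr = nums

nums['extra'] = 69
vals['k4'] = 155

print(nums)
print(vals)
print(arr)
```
{'key': 6, 'val': 20, 'extra': 69}
{'key': 6, 'val': 20, 'k4': 155}
{'key': 6, 'val': 20, 'extra': 69}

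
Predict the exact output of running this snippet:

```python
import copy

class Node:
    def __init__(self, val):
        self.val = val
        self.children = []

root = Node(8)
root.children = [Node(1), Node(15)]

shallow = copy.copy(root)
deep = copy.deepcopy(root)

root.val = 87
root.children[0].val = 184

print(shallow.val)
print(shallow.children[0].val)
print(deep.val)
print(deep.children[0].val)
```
8
184
8
1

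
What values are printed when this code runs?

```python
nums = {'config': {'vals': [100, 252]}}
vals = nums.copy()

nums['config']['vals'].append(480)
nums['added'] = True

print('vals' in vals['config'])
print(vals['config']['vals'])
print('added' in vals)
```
True
[100, 252, 480]
False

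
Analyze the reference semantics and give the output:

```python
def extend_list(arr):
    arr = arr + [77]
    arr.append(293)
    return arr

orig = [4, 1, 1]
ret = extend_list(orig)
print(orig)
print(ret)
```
[4, 1, 1]
[4, 1, 1, 77, 293]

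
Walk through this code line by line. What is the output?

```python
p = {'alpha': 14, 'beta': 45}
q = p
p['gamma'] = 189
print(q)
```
{'alpha': 14, 'beta': 45, 'gamma': 189}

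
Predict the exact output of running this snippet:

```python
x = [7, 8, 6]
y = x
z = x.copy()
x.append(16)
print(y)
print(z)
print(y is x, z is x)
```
[7, 8, 6, 16]
[7, 8, 6]
True False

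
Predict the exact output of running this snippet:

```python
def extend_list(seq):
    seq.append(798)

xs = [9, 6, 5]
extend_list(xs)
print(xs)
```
[9, 6, 5, 798]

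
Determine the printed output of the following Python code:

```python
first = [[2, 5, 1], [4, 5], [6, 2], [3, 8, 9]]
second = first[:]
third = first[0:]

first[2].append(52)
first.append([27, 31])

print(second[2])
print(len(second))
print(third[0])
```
[6, 2, 52]
4
[2, 5, 1]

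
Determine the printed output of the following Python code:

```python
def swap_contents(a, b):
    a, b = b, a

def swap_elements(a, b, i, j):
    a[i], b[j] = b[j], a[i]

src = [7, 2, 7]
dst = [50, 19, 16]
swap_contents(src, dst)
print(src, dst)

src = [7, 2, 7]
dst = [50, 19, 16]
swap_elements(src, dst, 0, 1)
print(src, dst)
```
[7, 2, 7] [50, 19, 16]
[19, 2, 7] [50, 7, 16]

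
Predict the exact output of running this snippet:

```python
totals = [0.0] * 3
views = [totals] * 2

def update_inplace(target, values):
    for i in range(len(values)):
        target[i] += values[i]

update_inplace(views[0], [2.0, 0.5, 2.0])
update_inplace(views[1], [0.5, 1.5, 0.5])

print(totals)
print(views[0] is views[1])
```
[2.5, 2.0, 2.5]
True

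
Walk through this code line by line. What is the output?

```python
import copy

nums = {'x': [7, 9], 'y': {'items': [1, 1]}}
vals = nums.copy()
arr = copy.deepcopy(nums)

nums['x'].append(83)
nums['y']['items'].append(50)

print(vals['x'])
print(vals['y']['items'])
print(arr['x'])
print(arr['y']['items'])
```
[7, 9, 83]
[1, 1, 50]
[7, 9]
[1, 1]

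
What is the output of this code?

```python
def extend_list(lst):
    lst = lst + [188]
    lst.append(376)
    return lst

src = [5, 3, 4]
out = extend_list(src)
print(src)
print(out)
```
[5, 3, 4]
[5, 3, 4, 188, 376]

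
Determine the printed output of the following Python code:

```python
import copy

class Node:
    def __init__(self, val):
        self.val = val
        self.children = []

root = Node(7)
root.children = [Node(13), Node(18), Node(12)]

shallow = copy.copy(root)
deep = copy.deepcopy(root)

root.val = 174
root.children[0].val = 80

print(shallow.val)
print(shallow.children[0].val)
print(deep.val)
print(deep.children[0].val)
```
7
80
7
13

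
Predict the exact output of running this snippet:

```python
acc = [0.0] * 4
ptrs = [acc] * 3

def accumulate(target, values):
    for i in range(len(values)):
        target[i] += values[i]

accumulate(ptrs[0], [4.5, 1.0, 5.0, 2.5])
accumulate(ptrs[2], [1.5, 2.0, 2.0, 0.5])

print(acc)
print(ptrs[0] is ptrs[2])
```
[6.0, 3.0, 7.0, 3.0]
True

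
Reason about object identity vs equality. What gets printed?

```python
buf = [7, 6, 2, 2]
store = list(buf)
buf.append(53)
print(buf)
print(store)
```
[7, 6, 2, 2, 53]
[7, 6, 2, 2]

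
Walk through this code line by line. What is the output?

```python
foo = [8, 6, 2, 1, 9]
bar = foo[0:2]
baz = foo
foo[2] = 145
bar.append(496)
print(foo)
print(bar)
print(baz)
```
[8, 6, 145, 1, 9]
[8, 6, 496]
[8, 6, 145, 1, 9]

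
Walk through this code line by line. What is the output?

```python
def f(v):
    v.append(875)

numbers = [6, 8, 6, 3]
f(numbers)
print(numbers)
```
[6, 8, 6, 3, 875]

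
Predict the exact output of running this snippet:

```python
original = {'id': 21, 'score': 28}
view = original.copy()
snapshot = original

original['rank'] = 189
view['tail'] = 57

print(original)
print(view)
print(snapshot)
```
{'id': 21, 'score': 28, 'rank': 189}
{'id': 21, 'score': 28, 'tail': 57}
{'id': 21, 'score': 28, 'rank': 189}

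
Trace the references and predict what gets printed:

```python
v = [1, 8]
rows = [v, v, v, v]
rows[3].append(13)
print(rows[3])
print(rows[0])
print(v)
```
[1, 8, 13]
[1, 8, 13]
[1, 8, 13]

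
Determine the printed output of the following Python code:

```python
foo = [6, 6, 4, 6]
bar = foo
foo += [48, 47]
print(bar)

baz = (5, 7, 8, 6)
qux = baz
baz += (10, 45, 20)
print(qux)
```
[6, 6, 4, 6, 48, 47]
(5, 7, 8, 6)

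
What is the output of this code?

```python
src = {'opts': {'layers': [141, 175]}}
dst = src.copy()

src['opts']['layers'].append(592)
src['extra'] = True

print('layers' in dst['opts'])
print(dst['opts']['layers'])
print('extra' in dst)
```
True
[141, 175, 592]
False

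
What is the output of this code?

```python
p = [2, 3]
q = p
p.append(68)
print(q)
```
[2, 3, 68]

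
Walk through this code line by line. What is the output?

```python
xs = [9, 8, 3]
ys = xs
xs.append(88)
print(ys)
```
[9, 8, 3, 88]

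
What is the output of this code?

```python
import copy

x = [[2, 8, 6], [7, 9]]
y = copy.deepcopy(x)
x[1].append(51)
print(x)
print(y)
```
[[2, 8, 6], [7, 9, 51]]
[[2, 8, 6], [7, 9]]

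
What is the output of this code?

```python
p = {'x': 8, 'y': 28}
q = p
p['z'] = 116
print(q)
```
{'x': 8, 'y': 28, 'z': 116}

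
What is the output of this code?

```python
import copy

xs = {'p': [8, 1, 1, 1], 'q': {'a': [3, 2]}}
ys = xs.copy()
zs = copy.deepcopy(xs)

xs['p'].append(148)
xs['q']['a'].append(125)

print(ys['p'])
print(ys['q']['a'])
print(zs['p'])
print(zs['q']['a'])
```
[8, 1, 1, 1, 148]
[3, 2, 125]
[8, 1, 1, 1]
[3, 2]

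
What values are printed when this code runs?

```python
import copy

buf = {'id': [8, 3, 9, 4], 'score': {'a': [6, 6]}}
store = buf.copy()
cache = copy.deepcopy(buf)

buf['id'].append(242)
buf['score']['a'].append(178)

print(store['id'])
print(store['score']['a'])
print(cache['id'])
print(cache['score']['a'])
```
[8, 3, 9, 4, 242]
[6, 6, 178]
[8, 3, 9, 4]
[6, 6]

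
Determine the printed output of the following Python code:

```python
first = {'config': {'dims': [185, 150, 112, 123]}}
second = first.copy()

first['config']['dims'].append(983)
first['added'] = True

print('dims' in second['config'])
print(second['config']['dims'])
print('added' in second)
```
True
[185, 150, 112, 123, 983]
False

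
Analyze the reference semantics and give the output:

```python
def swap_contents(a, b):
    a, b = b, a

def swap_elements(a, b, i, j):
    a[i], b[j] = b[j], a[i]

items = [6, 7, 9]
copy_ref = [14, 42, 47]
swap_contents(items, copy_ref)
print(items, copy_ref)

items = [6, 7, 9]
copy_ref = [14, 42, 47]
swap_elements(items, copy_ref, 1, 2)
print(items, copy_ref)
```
[6, 7, 9] [14, 42, 47]
[6, 47, 9] [14, 42, 7]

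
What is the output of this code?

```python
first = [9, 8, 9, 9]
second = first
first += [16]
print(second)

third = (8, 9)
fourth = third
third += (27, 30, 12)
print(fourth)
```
[9, 8, 9, 9, 16]
(8, 9)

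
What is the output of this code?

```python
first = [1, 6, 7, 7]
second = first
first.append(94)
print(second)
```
[1, 6, 7, 7, 94]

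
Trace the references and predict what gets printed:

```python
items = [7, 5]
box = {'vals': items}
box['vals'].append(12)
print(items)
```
[7, 5, 12]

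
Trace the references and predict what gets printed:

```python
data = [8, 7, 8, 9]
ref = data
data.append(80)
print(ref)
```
[8, 7, 8, 9, 80]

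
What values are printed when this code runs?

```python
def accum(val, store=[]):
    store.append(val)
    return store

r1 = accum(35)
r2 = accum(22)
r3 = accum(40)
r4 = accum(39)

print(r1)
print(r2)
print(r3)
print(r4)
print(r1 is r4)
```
[35, 22, 40, 39]
[35, 22, 40, 39]
[35, 22, 40, 39]
[35, 22, 40, 39]
True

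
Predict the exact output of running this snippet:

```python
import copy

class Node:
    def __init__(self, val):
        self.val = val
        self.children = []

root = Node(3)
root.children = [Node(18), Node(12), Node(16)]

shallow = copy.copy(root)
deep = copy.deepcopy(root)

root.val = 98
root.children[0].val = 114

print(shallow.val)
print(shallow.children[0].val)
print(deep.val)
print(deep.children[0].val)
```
3
114
3
18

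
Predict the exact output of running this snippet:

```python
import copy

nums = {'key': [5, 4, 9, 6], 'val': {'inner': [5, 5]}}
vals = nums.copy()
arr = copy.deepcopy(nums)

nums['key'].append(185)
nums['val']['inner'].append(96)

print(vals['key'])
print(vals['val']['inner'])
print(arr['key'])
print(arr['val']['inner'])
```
[5, 4, 9, 6, 185]
[5, 5, 96]
[5, 4, 9, 6]
[5, 5]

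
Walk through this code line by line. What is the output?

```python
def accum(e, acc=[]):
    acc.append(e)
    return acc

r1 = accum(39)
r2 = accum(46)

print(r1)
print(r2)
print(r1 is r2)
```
[39, 46]
[39, 46]
True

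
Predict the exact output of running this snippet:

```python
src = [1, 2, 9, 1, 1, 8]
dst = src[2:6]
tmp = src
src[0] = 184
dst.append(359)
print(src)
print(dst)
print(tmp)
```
[184, 2, 9, 1, 1, 8]
[9, 1, 1, 8, 359]
[184, 2, 9, 1, 1, 8]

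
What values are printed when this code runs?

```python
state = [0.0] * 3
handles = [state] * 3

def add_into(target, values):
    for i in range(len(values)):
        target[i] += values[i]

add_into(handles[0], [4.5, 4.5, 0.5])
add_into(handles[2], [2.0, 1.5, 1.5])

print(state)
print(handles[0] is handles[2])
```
[6.5, 6.0, 2.0]
True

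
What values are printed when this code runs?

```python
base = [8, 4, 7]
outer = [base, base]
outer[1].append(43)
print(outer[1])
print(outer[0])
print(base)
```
[8, 4, 7, 43]
[8, 4, 7, 43]
[8, 4, 7, 43]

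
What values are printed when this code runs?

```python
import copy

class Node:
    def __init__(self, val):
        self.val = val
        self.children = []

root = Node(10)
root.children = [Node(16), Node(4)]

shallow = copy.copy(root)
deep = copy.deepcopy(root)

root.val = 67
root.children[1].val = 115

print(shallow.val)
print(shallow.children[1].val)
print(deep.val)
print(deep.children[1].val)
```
10
115
10
4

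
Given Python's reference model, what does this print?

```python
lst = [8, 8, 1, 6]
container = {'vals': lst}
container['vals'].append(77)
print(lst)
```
[8, 8, 1, 6, 77]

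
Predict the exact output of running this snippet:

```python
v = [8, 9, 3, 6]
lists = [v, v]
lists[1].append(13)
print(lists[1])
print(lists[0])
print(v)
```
[8, 9, 3, 6, 13]
[8, 9, 3, 6, 13]
[8, 9, 3, 6, 13]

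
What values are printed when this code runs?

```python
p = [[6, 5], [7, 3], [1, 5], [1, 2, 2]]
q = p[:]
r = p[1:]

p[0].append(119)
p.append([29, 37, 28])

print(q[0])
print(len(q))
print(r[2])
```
[6, 5, 119]
4
[1, 2, 2]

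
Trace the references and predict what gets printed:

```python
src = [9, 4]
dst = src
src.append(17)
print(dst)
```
[9, 4, 17]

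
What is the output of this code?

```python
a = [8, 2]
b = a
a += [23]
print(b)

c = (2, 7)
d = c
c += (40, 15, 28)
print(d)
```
[8, 2, 23]
(2, 7)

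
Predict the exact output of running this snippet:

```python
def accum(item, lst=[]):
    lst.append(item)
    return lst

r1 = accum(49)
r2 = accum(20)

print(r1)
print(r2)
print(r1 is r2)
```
[49, 20]
[49, 20]
True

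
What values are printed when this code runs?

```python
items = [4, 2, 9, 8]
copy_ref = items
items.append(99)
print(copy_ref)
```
[4, 2, 9, 8, 99]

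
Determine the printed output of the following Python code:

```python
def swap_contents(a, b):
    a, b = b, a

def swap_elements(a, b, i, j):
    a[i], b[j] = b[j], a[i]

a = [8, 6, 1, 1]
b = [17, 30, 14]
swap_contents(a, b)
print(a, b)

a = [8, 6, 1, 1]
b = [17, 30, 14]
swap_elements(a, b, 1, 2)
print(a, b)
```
[8, 6, 1, 1] [17, 30, 14]
[8, 14, 1, 1] [17, 30, 6]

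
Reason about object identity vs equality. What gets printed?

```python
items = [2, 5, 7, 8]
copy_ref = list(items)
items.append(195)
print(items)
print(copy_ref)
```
[2, 5, 7, 8, 195]
[2, 5, 7, 8]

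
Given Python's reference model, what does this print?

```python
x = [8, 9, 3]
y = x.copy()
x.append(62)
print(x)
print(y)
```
[8, 9, 3, 62]
[8, 9, 3]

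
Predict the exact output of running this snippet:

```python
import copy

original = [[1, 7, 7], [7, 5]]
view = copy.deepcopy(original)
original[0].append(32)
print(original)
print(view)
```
[[1, 7, 7, 32], [7, 5]]
[[1, 7, 7], [7, 5]]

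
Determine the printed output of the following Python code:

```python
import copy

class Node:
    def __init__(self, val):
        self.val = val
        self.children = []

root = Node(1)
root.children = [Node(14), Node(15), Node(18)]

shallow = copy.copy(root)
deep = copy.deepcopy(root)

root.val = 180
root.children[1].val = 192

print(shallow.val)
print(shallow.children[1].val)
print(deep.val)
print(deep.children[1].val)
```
1
192
1
15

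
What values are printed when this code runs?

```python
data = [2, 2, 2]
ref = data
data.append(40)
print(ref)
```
[2, 2, 2, 40]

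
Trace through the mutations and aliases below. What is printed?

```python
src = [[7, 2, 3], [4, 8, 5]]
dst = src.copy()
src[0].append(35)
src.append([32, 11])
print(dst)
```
[[7, 2, 3, 35], [4, 8, 5]]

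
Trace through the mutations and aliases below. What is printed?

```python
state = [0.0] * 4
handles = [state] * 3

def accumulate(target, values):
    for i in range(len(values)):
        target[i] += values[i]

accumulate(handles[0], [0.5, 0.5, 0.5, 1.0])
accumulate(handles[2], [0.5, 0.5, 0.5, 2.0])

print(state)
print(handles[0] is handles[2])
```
[1.0, 1.0, 1.0, 3.0]
True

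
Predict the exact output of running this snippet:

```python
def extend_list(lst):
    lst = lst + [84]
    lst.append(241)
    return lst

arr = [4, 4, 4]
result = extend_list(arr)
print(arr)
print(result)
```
[4, 4, 4]
[4, 4, 4, 84, 241]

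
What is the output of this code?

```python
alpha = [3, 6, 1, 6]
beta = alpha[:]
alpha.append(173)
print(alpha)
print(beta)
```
[3, 6, 1, 6, 173]
[3, 6, 1, 6]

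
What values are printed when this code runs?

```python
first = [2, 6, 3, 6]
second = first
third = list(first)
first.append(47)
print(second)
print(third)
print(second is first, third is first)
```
[2, 6, 3, 6, 47]
[2, 6, 3, 6]
True False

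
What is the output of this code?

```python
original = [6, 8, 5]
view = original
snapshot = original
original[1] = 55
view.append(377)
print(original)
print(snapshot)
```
[6, 55, 5, 377]
[6, 55, 5, 377]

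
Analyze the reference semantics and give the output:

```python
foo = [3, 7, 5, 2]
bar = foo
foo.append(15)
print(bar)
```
[3, 7, 5, 2, 15]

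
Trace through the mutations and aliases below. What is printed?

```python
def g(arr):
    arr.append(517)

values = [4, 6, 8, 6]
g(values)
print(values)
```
[4, 6, 8, 6, 517]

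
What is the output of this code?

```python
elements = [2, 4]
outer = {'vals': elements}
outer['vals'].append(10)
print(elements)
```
[2, 4, 10]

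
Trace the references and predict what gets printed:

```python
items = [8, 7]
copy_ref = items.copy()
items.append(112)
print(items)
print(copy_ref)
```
[8, 7, 112]
[8, 7]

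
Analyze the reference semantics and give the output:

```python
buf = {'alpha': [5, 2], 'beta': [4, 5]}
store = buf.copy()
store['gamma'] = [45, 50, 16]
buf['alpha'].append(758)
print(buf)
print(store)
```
{'alpha': [5, 2, 758], 'beta': [4, 5]}
{'alpha': [5, 2, 758], 'beta': [4, 5], 'gamma': [45, 50, 16]}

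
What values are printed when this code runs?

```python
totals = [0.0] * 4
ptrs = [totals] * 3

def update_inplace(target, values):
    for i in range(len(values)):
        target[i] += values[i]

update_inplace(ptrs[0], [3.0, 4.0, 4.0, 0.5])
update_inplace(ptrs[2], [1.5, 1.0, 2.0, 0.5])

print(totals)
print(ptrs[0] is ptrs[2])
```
[4.5, 5.0, 6.0, 1.0]
True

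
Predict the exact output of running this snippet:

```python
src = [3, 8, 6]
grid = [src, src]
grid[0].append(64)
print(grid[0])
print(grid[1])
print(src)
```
[3, 8, 6, 64]
[3, 8, 6, 64]
[3, 8, 6, 64]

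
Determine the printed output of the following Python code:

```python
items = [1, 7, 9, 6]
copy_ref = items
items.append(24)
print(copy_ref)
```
[1, 7, 9, 6, 24]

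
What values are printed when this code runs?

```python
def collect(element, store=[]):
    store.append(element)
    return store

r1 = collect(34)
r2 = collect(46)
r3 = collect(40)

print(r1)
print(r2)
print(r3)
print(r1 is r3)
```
[34, 46, 40]
[34, 46, 40]
[34, 46, 40]
True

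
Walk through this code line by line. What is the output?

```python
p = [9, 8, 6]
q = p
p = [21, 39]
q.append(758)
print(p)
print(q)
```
[21, 39]
[9, 8, 6, 758]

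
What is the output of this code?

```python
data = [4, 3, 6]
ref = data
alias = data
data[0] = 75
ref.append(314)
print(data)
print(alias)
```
[75, 3, 6, 314]
[75, 3, 6, 314]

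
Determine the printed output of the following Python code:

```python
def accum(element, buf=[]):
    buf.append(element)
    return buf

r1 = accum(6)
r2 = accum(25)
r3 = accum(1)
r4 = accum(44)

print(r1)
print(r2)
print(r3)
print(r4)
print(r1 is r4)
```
[6, 25, 1, 44]
[6, 25, 1, 44]
[6, 25, 1, 44]
[6, 25, 1, 44]
True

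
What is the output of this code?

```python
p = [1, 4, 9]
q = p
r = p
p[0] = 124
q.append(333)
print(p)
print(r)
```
[124, 4, 9, 333]
[124, 4, 9, 333]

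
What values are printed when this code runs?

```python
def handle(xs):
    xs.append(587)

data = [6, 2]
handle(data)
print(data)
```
[6, 2, 587]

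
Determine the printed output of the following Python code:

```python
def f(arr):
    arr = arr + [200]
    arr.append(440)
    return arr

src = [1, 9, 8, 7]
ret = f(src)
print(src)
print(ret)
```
[1, 9, 8, 7]
[1, 9, 8, 7, 200, 440]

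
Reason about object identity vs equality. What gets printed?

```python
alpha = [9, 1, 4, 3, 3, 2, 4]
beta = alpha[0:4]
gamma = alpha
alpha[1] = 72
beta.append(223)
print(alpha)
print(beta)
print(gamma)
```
[9, 72, 4, 3, 3, 2, 4]
[9, 1, 4, 3, 223]
[9, 72, 4, 3, 3, 2, 4]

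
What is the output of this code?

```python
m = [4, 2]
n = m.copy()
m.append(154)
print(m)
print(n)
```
[4, 2, 154]
[4, 2]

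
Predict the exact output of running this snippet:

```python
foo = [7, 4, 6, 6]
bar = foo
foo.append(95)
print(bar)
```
[7, 4, 6, 6, 95]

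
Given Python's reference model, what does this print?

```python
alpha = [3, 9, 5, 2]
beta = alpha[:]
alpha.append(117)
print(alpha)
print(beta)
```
[3, 9, 5, 2, 117]
[3, 9, 5, 2]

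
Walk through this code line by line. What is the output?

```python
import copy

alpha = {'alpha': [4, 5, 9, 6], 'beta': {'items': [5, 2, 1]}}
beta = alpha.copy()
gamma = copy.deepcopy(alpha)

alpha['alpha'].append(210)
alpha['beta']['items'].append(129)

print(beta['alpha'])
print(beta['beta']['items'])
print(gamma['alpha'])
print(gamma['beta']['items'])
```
[4, 5, 9, 6, 210]
[5, 2, 1, 129]
[4, 5, 9, 6]
[5, 2, 1]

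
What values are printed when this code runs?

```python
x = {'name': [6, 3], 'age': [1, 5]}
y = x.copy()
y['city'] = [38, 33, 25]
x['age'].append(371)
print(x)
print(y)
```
{'name': [6, 3], 'age': [1, 5, 371]}
{'name': [6, 3], 'age': [1, 5, 371], 'city': [38, 33, 25]}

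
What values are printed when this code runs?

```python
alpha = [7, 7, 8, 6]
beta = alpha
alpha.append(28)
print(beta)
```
[7, 7, 8, 6, 28]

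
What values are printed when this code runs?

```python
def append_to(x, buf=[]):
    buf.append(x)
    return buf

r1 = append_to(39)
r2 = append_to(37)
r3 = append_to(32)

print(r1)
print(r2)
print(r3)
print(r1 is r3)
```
[39, 37, 32]
[39, 37, 32]
[39, 37, 32]
True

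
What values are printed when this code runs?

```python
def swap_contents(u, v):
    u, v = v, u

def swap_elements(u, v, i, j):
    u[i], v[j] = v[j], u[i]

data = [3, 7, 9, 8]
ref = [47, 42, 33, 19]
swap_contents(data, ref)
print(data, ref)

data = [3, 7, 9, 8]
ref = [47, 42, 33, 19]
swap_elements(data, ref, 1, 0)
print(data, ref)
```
[3, 7, 9, 8] [47, 42, 33, 19]
[3, 47, 9, 8] [7, 42, 33, 19]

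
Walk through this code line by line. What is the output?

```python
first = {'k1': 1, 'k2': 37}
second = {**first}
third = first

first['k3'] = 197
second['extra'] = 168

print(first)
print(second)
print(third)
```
{'k1': 1, 'k2': 37, 'k3': 197}
{'k1': 1, 'k2': 37, 'extra': 168}
{'k1': 1, 'k2': 37, 'k3': 197}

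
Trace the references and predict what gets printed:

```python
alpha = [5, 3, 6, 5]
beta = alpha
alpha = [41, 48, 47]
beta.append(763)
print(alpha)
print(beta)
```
[41, 48, 47]
[5, 3, 6, 5, 763]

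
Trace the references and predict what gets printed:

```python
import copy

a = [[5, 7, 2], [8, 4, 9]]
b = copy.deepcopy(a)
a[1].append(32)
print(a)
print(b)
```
[[5, 7, 2], [8, 4, 9, 32]]
[[5, 7, 2], [8, 4, 9]]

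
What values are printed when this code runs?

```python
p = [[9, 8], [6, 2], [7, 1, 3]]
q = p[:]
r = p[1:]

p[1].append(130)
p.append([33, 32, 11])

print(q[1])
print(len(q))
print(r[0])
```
[6, 2, 130]
3
[6, 2, 130]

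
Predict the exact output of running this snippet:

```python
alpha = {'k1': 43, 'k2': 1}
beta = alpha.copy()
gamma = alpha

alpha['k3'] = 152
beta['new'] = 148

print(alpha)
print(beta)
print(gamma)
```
{'k1': 43, 'k2': 1, 'k3': 152}
{'k1': 43, 'k2': 1, 'new': 148}
{'k1': 43, 'k2': 1, 'k3': 152}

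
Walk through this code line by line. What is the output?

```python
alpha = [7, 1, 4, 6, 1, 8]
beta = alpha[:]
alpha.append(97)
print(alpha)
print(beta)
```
[7, 1, 4, 6, 1, 8, 97]
[7, 1, 4, 6, 1, 8]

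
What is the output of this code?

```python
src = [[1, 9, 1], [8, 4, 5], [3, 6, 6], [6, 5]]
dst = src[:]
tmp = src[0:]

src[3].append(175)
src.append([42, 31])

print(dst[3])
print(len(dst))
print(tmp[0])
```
[6, 5, 175]
4
[1, 9, 1]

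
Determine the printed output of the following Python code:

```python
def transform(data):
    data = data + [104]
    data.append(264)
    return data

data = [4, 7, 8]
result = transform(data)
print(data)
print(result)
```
[4, 7, 8]
[4, 7, 8, 104, 264]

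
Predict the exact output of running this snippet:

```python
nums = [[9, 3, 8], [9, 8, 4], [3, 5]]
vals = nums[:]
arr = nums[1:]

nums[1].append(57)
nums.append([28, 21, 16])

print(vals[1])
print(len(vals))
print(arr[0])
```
[9, 8, 4, 57]
3
[9, 8, 4, 57]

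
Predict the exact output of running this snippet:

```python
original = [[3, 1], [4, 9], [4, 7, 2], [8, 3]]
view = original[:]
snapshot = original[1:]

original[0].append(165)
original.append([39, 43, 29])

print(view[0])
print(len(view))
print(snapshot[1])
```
[3, 1, 165]
4
[4, 7, 2]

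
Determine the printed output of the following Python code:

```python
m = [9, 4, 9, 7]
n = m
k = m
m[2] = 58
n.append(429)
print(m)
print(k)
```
[9, 4, 58, 7, 429]
[9, 4, 58, 7, 429]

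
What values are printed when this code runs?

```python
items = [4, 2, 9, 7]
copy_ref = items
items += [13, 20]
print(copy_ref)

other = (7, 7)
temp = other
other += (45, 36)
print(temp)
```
[4, 2, 9, 7, 13, 20]
(7, 7)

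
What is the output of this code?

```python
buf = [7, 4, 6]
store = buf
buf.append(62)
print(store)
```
[7, 4, 6, 62]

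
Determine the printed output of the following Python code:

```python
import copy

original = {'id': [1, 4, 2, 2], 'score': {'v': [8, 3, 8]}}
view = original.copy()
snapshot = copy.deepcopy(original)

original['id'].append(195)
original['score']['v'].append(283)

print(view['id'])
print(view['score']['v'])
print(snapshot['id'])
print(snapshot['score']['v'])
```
[1, 4, 2, 2, 195]
[8, 3, 8, 283]
[1, 4, 2, 2]
[8, 3, 8]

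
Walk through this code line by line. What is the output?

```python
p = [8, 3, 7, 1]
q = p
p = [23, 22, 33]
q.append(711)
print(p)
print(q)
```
[23, 22, 33]
[8, 3, 7, 1, 711]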